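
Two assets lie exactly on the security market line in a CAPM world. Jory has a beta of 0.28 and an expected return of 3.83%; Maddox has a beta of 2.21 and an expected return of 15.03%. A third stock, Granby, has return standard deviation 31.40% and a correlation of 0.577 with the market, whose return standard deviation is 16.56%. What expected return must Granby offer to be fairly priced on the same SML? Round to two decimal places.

MRP = (15.03% − 3.83%) / (2.21 − 0.28) = 5.8031%
R_f = 3.83% − 0.28 × 5.8031% = 2.2051%
β_Granby = ρ·σ_i/σ_m = 0.577 × 31.40 / 16.56 = 1.0941
E(R_Granby) = R_f + β × MRP = 2.2051% + 1.0941 × 5.8031% = 8.55%

8.55%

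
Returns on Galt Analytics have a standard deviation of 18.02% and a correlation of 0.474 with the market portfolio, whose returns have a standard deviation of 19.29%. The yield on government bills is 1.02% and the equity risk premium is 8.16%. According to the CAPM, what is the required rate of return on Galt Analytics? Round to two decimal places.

β = ρ × σ_i / σ_m = 0.474 × 18.02% / 19.29% = 0.4428
E(R) = 1.02% + 0.4428 × 8.16% = 4.63%

4.63%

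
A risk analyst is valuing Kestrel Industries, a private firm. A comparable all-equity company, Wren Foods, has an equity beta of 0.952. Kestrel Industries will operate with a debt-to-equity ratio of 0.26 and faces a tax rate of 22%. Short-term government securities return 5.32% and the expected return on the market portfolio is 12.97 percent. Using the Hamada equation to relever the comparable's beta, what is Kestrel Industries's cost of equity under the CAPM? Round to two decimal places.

14.08%

β_L = β_U × [1 + (1 − t)(D/E)] = 0.952 × [1 + (1 − 0.22) × 0.26]
    = 0.952 × [1 + 0.78 × 0.26] = 0.952 × 1.2028 = 1.1451
MRP = 12.97% − 5.32% = 7.65%
E(R) = R_f + β_L × MRP = 5.32% + 1.1451 × 7.65% = 14.08%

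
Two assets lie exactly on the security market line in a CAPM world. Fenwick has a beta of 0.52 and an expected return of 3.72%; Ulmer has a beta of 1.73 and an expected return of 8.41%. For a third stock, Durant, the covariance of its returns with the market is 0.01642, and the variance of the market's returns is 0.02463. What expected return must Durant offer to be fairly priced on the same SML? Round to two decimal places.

MRP = (8.41% − 3.72%) / (1.73 − 0.52) = 3.8760%
R_f = 3.72% − 0.52 × 3.8760% = 1.7045%
β_Durant = Cov / Var(R_m) = 0.01642 / 0.02463 = 0.6667
E(R_Durant) = R_f + β × MRP = 1.7045% + 0.6667 × 3.8760% = 4.29%

4.29%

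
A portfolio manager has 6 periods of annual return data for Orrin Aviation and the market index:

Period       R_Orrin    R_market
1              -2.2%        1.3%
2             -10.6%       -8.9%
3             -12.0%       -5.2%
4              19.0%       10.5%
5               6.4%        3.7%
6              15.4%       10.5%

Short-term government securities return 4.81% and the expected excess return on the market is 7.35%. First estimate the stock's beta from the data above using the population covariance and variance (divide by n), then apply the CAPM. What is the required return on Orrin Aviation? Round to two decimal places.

16.51%

Mean R_i = (-2.2 − 10.6 − 12.0 + 19.0 + 6.4 + 15.4) / 6 = 2.6667%
Mean R_m = (1.3 − 8.9 − 5.2 + 10.5 + 3.7 + 10.5) / 6 = 1.9833%
Σ(R_i − R̄_i)(R_m − R̄_m) = 507.0267  ⇒  Cov = 507.0267 / 6 = 84.5045
Σ(R_m − R̄_m)² = 318.5283  ⇒  Var(R_m) = 318.5283 / 6 = 53.0881
β = Cov / Var(R_m) = 84.5045 / 53.0881 = 1.5918
E(R) = R_f + β × MRP = 4.81% + 1.5918 × 7.35% = 16.51%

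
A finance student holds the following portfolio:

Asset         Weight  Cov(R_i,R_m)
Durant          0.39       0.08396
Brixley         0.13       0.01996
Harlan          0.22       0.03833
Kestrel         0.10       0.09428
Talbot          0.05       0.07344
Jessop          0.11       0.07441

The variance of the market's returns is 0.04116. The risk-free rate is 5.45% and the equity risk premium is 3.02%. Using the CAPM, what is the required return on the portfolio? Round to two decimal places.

10.22%

β_Durant = 0.08396 / 0.04116 = 2.0398
β_Brixley = 0.01996 / 0.04116 = 0.4849
β_Harlan = 0.03833 / 0.04116 = 0.9312
β_Kestrel = 0.09428 / 0.04116 = 2.2906
β_Talbot = 0.07344 / 0.04116 = 1.7843
β_Jessop = 0.07441 / 0.04116 = 1.8078
β_P = Σ w_i β_i = 0.39×2.0398 + 0.13×0.4849 + 0.22×0.9312 + 0.10×2.2906 + 0.05×1.7843 + 0.11×1.8078 = 1.5806
E(R_P) = R_f + β_P × MRP = 5.45% + 1.5806 × 3.02% = 10.22%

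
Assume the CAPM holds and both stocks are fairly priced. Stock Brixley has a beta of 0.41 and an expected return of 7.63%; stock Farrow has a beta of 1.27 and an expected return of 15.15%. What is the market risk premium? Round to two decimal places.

8.74%

Both satisfy E(R) = R_f + β·MRP, so the slope of the SML is
MRP = (15.15% − 7.63%) / (1.27 − 0.41) = 7.52% / 0.86 = 8.7442%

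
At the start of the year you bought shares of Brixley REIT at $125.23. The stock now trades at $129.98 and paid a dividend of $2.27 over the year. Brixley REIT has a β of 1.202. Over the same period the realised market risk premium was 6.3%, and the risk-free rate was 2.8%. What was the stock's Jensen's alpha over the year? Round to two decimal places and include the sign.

Realised HPR = (P1 + D1 − P0) / P0 = (129.98 + 2.27 − 125.23) / 125.23 = 7.02 / 125.23 = 5.6057%
CAPM required = R_f + β·MRP = 2.8% + 1.202 × 6.3% = 10.3726%
α = realised − required = 5.6057% − 10.3726% = -4.77%

-4.77%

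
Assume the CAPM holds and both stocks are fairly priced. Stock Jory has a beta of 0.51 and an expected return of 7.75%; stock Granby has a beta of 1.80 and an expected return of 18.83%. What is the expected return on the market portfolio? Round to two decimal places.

Both satisfy E(R) = R_f + β·MRP, so the slope of the SML is
MRP = (18.83% − 7.75%) / (1.80 − 0.51) = 11.08% / 1.29 = 8.5891%
R_f = E(R_Jory) − β_Jory·MRP = 7.75% − 0.51 × 8.5891% = 3.3696%
E(R_m) = R_f + MRP = 3.3696% + 8.5891% = 11.96%

11.96%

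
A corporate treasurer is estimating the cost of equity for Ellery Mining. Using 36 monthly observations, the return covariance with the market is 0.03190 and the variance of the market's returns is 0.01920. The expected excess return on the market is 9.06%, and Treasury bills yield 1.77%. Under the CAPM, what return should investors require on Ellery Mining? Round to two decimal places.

16.82%

β = Cov(R_i, R_m) / Var(R_m) = 0.03190 / 0.01920 = 1.6615
E(R) = R_f + β × MRP = 1.77% + 1.6615 × 9.06% = 16.82%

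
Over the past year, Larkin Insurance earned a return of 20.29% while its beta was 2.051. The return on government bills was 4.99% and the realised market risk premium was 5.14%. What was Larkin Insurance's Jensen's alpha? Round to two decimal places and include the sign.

CAPM benchmark = R_f + β(R_m − R_f) = 4.99% + 2.051 × 5.14% = 15.53214%
α = actual − benchmark = 20.29% − 15.53214% = +4.76%

+4.76%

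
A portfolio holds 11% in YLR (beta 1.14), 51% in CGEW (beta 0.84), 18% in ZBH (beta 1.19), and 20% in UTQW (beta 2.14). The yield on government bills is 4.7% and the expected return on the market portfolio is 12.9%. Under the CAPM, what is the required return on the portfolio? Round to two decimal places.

14.51%

β_P = Σ w_i β_i = 0.11×1.14 + 0.51×0.84 + 0.18×1.19 + 0.20×2.14 = 1.1960
MRP = 12.9% − 4.7% = 8.20%
E(R_P) = R_f + β_P × MRP = 4.7% + 1.1960 × 8.2% = 14.51%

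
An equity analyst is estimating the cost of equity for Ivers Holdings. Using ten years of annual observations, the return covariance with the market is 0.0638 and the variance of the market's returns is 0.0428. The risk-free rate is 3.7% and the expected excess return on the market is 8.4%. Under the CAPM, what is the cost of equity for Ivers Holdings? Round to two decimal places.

16.22%

β = Cov(R_i, R_m) / Var(R_m) = 0.0638 / 0.0428 = 1.4907
E(R) = R_f + β × MRP = 3.7% + 1.4907 × 8.4% = 16.22%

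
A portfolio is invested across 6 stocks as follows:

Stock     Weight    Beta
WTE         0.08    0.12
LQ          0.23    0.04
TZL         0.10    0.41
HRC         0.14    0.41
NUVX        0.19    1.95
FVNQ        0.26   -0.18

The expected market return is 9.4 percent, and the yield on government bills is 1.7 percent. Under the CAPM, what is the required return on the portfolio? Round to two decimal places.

β_P = Σ w_i β_i = 0.08×0.12 + 0.23×0.04 + 0.10×0.41 + 0.14×0.41 + 0.19×1.95 + 0.26×-0.18 = 0.4409
MRP = 9.4% − 1.7% = 7.70%
E(R_P) = R_f + β_P × MRP = 1.7% + 0.4409 × 7.7% = 5.09%

5.09%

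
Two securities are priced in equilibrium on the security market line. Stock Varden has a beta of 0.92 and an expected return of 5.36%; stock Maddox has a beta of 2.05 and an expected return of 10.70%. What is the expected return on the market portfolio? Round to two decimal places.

5.74%

Both satisfy E(R) = R_f + β·MRP, so the slope of the SML is
MRP = (10.70% − 5.36%) / (2.05 − 0.92) = 5.34% / 1.13 = 4.7257%
R_f = E(R_Varden) − β_Varden·MRP = 5.36% − 0.92 × 4.7257% = 1.0124%
E(R_m) = R_f + MRP = 1.0124% + 4.7257% = 5.74%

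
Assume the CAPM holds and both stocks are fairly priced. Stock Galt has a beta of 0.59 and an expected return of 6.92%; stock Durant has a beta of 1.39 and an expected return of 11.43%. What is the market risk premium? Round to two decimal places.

5.64%

Both satisfy E(R) = R_f + β·MRP, so the slope of the SML is
MRP = (11.43% − 6.92%) / (1.39 − 0.59) = 4.51% / 0.80 = 5.6375%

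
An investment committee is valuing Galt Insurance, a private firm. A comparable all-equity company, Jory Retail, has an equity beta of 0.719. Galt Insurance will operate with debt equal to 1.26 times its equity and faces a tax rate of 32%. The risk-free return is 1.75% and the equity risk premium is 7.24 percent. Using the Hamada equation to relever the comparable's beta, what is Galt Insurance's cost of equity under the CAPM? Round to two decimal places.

11.42%

β_L = β_U × [1 + (1 − t)(D/E)] = 0.719 × [1 + (1 − 0.32) × 1.26]
    = 0.719 × [1 + 0.68 × 1.26] = 0.719 × 1.8568 = 1.3350
E(R) = R_f + β_L × MRP = 1.75% + 1.3350 × 7.24% = 11.42%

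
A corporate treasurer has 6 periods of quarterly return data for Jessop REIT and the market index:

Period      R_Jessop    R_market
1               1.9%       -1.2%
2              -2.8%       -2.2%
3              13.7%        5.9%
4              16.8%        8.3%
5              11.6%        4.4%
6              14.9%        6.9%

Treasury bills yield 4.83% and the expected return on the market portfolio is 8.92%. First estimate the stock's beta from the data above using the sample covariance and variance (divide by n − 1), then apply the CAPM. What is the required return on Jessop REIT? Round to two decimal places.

Mean R_i = (1.9 − 2.8 + 13.7 + 16.8 + 11.6 + 14.9) / 6 = 9.3500%
Mean R_m = (-1.2 − 2.2 + 5.9 + 8.3 + 4.4 + 6.9) / 6 = 3.6833%
Σ(R_i − R̄_i)(R_m − R̄_m) = 171.3650  ⇒  Cov = 171.3650 / 5 = 34.2730
Σ(R_m − R̄_m)² = 95.5483  ⇒  Var(R_m) = 95.5483 / 5 = 19.1097
β = Cov / Var(R_m) = 34.2730 / 19.1097 = 1.7935
MRP = 8.92% − 4.83% = 4.09%
E(R) = R_f + β × MRP = 4.83% + 1.7935 × 4.09% = 12.17%

12.17%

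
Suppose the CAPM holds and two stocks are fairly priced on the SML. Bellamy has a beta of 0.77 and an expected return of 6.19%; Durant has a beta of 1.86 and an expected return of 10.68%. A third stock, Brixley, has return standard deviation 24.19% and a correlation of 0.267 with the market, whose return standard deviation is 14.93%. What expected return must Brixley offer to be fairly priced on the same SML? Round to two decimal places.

MRP = (10.68% − 6.19%) / (1.86 − 0.77) = 4.1193%
R_f = 6.19% − 0.77 × 4.1193% = 3.0181%
β_Brixley = ρ·σ_i/σ_m = 0.267 × 24.19 / 14.93 = 0.4326
E(R_Brixley) = R_f + β × MRP = 3.0181% + 0.4326 × 4.1193% = 4.80%

4.80%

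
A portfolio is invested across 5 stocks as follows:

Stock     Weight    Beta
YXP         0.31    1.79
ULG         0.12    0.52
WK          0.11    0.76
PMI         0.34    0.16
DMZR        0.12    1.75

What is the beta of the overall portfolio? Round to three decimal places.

0.965

β_P = Σ w_i β_i = 0.31×1.79 + 0.12×0.52 + 0.11×0.76 + 0.34×0.16 + 0.12×1.75 = 0.9653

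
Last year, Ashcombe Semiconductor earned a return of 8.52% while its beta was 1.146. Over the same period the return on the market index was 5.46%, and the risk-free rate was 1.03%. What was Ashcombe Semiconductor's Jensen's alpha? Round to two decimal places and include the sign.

+2.41%

Market excess return = 5.46% − 1.03% = 4.43%
CAPM benchmark = R_f + β(R_m − R_f) = 1.03% + 1.146 × 4.43% = 6.10678%
α = actual − benchmark = 8.52% − 6.10678% = +2.41%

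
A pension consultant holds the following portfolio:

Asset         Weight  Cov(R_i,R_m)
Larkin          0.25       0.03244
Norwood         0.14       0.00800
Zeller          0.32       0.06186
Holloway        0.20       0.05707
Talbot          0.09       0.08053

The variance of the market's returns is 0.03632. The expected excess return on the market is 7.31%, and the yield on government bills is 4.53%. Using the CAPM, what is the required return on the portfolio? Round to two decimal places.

14.13%

β_Larkin = 0.03244 / 0.03632 = 0.8932
β_Norwood = 0.00800 / 0.03632 = 0.2203
β_Zeller = 0.06186 / 0.03632 = 1.7032
β_Holloway = 0.05707 / 0.03632 = 1.5713
β_Talbot = 0.08053 / 0.03632 = 2.2172
β_P = Σ w_i β_i = 0.25×0.8932 + 0.14×0.2203 + 0.32×1.7032 + 0.20×1.5713 + 0.09×2.2172 = 1.3130
E(R_P) = R_f + β_P × MRP = 4.53% + 1.3130 × 7.31% = 14.13%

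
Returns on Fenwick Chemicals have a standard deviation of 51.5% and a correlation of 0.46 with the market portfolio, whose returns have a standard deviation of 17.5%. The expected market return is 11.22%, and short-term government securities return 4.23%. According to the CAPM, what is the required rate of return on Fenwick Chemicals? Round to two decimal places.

β = ρ × σ_i / σ_m = 0.46 × 51.5% / 17.5% = 1.3537
MRP = 11.22% − 4.23% = 6.99%
E(R) = 4.23% + 1.3537 × 6.99% = 13.69%

13.69%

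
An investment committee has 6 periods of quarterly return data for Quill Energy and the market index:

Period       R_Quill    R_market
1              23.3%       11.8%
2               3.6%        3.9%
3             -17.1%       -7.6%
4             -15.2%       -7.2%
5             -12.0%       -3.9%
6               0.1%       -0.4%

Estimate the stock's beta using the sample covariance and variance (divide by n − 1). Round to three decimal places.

2.037

Mean R_i = (23.3 + 3.6 − 17.1 − 15.2 − 12.0 + 0.1) / 6 = -2.8833%
Mean R_m = (11.8 + 3.9 − 7.6 − 7.2 − 3.9 − 0.4) / 6 = -0.5667%
Σ(R_i − R̄_i)(R_m − R̄_m) = 565.3367  ⇒  Cov = 565.3367 / 5 = 113.0673
Σ(R_m − R̄_m)² = 277.4933  ⇒  Var(R_m) = 277.4933 / 5 = 55.4987
β = Cov / Var(R_m) = 113.0673 / 55.4987 = 2.0373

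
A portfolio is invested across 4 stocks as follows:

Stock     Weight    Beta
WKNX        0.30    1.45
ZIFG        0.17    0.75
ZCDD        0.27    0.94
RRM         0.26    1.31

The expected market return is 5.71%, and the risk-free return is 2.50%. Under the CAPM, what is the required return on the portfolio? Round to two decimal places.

6.21%

β_P = Σ w_i β_i = 0.30×1.45 + 0.17×0.75 + 0.27×0.94 + 0.26×1.31 = 1.1569
MRP = 5.71% − 2.50% = 3.21%
E(R_P) = R_f + β_P × MRP = 2.50% + 1.1569 × 3.21% = 6.21%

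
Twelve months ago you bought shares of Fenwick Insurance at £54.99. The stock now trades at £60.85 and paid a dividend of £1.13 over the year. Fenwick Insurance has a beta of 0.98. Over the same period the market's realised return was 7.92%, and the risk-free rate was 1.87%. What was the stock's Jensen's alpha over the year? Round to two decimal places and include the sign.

+4.91%

Realised HPR = (P1 + D1 − P0) / P0 = (60.85 + 1.13 − 54.99) / 54.99 = 6.99 / 54.99 = 12.7114%
MRP = 7.92% − 1.87% = 6.05%
CAPM required = R_f + β·MRP = 1.87% + 0.98 × 6.05% = 7.7990%
α = realised − required = 12.7114% − 7.7990% = +4.91%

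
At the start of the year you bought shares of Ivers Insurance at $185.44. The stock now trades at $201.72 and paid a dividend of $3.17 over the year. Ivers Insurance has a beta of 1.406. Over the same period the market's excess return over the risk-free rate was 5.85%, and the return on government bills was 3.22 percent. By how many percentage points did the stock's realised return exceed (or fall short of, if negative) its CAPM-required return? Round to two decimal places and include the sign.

Realised HPR = (P1 + D1 − P0) / P0 = (201.72 + 3.17 − 185.44) / 185.44 = 19.45 / 185.44 = 10.4886%
CAPM required = R_f + β·MRP = 3.22% + 1.406 × 5.85% = 11.44510%
α = realised − required = 10.4886% − 11.44510% = -0.96%

-0.96%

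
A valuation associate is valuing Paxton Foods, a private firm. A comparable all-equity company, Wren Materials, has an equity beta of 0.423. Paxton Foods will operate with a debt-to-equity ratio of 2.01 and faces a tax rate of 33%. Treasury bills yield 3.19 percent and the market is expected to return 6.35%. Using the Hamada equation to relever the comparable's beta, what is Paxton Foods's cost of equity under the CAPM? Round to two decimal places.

6.33%

β_L = β_U × [1 + (1 − t)(D/E)] = 0.423 × [1 + (1 − 0.33) × 2.01]
    = 0.423 × [1 + 0.67 × 2.01] = 0.423 × 2.3467 = 0.9927
MRP = 6.35% − 3.19% = 3.16%
E(R) = R_f + β_L × MRP = 3.19% + 0.9927 × 3.16% = 6.33%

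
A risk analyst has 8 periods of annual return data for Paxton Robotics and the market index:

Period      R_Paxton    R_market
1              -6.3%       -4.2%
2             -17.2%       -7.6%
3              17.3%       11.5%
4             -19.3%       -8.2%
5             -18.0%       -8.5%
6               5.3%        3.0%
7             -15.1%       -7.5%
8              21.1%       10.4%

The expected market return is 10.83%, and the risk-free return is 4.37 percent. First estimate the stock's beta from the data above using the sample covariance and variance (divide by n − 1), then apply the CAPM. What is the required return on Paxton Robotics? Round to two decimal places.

16.79%

Mean R_i = (-6.3 − 17.2 + 17.3 − 19.3 − 18.0 + 5.3 − 15.1 + 21.1) / 8 = -4.0250%
Mean R_m = (-4.2 − 7.6 + 11.5 − 8.2 − 8.5 + 3.0 − 7.5 + 10.4) / 8 = -1.3875%
Σ(R_i − R̄_i)(R_m − R̄_m) = 971.3025  ⇒  Cov = 971.3025 / 7 = 138.7575
Σ(R_m − R̄_m)² = 505.1488  ⇒  Var(R_m) = 505.1488 / 7 = 72.1641
β = Cov / Var(R_m) = 138.7575 / 72.1641 = 1.9228
MRP = 10.83% − 4.37% = 6.46%
E(R) = R_f + β × MRP = 4.37% + 1.9228 × 6.46% = 16.79%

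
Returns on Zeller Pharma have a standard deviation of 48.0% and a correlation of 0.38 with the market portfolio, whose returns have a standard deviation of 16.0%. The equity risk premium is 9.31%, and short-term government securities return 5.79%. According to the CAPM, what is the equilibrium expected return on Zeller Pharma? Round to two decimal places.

16.40%

β = ρ × σ_i / σ_m = 0.38 × 48.0% / 16.0% = 1.1400
E(R) = 5.79% + 1.1400 × 9.31% = 16.40%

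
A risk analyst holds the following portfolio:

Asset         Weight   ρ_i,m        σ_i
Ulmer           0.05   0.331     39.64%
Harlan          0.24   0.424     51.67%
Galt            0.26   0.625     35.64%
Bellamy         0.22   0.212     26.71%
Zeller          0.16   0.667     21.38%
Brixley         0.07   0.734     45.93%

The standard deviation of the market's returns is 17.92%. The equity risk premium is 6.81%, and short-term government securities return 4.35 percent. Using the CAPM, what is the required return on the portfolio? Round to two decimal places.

β_Ulmer = 0.331 × 39.64% / 17.92% = 0.7322
β_Harlan = 0.424 × 51.67% / 17.92% = 1.2225
β_Galt = 0.625 × 35.64% / 17.92% = 1.2430
β_Bellamy = 0.212 × 26.71% / 17.92% = 0.3160
β_Zeller = 0.667 × 21.38% / 17.92% = 0.7958
β_Brixley = 0.734 × 45.93% / 17.92% = 1.8813
β_P = Σ w_i β_i = 0.05×0.7322 + 0.24×1.2225 + 0.26×1.2430 + 0.22×0.3160 + 0.16×0.7958 + 0.07×1.8813 = 0.9817
E(R_P) = R_f + β_P × MRP = 4.35% + 0.9817 × 6.81% = 11.04%

11.04%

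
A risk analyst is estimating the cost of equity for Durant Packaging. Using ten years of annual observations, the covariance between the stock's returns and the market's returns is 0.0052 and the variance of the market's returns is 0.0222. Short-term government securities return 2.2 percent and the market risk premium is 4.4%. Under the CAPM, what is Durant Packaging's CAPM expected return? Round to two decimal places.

β = Cov(R_i, R_m) / Var(R_m) = 0.0052 / 0.0222 = 0.2342
E(R) = R_f + β × MRP = 2.2% + 0.2342 × 4.4% = 3.23%

3.23%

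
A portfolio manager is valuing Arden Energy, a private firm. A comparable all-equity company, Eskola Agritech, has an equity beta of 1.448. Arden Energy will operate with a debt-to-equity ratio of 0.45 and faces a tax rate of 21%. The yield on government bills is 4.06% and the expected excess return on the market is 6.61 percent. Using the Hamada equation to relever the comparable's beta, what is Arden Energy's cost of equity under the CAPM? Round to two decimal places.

17.03%

β_L = β_U × [1 + (1 − t)(D/E)] = 1.448 × [1 + (1 − 0.21) × 0.45]
    = 1.448 × [1 + 0.79 × 0.45] = 1.448 × 1.3555 = 1.9628
E(R) = R_f + β_L × MRP = 4.06% + 1.9628 × 6.61% = 17.03%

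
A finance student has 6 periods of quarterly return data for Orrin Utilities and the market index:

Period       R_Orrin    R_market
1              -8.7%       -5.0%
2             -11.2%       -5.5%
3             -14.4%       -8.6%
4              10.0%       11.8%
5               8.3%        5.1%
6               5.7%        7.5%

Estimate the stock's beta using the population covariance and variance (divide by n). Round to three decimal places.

Mean R_i = (-8.7 − 11.2 − 14.4 + 10.0 + 8.3 + 5.7) / 6 = -1.7167%
Mean R_m = (-5.0 − 5.5 − 8.6 + 11.8 + 5.1 + 7.5) / 6 = 0.8833%
Σ(R_i − R̄_i)(R_m − R̄_m) = 441.1183  ⇒  Cov = 441.1183 / 6 = 73.5197
Σ(R_m − R̄_m)² = 346.0283  ⇒  Var(R_m) = 346.0283 / 6 = 57.6714
β = Cov / Var(R_m) = 73.5197 / 57.6714 = 1.2748

1.275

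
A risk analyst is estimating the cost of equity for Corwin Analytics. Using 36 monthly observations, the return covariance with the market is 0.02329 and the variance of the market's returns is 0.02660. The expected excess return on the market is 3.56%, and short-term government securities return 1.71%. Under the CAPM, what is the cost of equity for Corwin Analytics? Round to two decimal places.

β = Cov(R_i, R_m) / Var(R_m) = 0.02329 / 0.02660 = 0.8756
E(R) = R_f + β × MRP = 1.71% + 0.8756 × 3.56% = 4.83%

4.83%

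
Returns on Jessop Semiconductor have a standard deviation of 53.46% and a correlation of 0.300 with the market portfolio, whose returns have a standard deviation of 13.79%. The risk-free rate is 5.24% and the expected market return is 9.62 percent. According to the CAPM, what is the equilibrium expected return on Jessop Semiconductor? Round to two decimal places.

β = ρ × σ_i / σ_m = 0.300 × 53.46% / 13.79% = 1.1630
MRP = 9.62% − 5.24% = 4.38%
E(R) = 5.24% + 1.1630 × 4.38% = 10.33%

10.33%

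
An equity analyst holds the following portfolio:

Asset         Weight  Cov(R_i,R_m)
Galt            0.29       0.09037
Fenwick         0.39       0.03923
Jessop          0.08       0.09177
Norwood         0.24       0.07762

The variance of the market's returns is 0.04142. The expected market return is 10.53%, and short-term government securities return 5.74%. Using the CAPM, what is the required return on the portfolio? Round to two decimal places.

β_Galt = 0.09037 / 0.04142 = 2.1818
β_Fenwick = 0.03923 / 0.04142 = 0.9471
β_Jessop = 0.09177 / 0.04142 = 2.2156
β_Norwood = 0.07762 / 0.04142 = 1.8740
β_P = Σ w_i β_i = 0.29×2.1818 + 0.39×0.9471 + 0.08×2.2156 + 0.24×1.8740 = 1.6291
MRP = 10.53% − 5.74% = 4.79%
E(R_P) = R_f + β_P × MRP = 5.74% + 1.6291 × 4.79% = 13.54%

13.54%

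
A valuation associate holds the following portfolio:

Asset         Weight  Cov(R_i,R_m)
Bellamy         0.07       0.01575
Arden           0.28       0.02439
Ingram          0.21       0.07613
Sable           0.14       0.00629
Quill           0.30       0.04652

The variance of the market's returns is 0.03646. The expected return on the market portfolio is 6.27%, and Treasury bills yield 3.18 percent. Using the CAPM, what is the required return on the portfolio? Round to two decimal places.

6.46%

β_Bellamy = 0.01575 / 0.03646 = 0.4320
β_Arden = 0.02439 / 0.03646 = 0.6690
β_Ingram = 0.07613 / 0.03646 = 2.0880
β_Sable = 0.00629 / 0.03646 = 0.1725
β_Quill = 0.04652 / 0.03646 = 1.2759
β_P = Σ w_i β_i = 0.07×0.4320 + 0.28×0.6690 + 0.21×2.0880 + 0.14×0.1725 + 0.30×1.2759 = 1.0630
MRP = 6.27% − 3.18% = 3.09%
E(R_P) = R_f + β_P × MRP = 3.18% + 1.0630 × 3.09% = 6.46%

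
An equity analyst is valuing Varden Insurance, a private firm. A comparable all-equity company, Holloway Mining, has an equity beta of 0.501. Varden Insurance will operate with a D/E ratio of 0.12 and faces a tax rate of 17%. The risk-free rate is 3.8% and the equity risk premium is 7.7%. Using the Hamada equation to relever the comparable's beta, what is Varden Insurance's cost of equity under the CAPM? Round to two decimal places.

8.04%

β_L = β_U × [1 + (1 − t)(D/E)] = 0.501 × [1 + (1 − 0.17) × 0.12]
    = 0.501 × [1 + 0.83 × 0.12] = 0.501 × 1.0996 = 0.5509
E(R) = R_f + β_L × MRP = 3.8% + 0.5509 × 7.7% = 8.04%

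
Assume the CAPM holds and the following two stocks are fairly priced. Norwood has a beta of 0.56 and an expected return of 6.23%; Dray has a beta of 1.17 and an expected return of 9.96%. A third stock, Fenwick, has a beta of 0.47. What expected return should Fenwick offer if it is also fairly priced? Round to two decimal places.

5.68%

MRP (SML slope) = (9.96% − 6.23%) / (1.17 − 0.56) = 3.73% / 0.61 = 6.1148%
R_f (intercept) = 6.23% − 0.56 × 6.1148% = 2.8057%
E(R_Fenwick) = R_f + β × MRP = 2.8057% + 0.47 × 6.1148% = 5.68%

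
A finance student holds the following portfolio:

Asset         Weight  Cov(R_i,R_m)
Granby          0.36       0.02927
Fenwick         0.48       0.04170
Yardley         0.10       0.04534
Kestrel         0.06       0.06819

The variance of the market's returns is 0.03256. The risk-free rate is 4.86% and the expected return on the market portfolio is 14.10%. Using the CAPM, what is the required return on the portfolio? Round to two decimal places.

15.98%

β_Granby = 0.02927 / 0.03256 = 0.8990
β_Fenwick = 0.04170 / 0.03256 = 1.2807
β_Yardley = 0.04534 / 0.03256 = 1.3925
β_Kestrel = 0.06819 / 0.03256 = 2.0943
β_P = Σ w_i β_i = 0.36×0.8990 + 0.48×1.2807 + 0.10×1.3925 + 0.06×2.0943 = 1.2033
MRP = 14.10% − 4.86% = 9.24%
E(R_P) = R_f + β_P × MRP = 4.86% + 1.2033 × 9.24% = 15.98%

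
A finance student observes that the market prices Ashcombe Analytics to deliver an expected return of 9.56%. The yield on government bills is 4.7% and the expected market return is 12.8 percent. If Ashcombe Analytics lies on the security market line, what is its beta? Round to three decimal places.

0.600

MRP = 12.8% − 4.7% = 8.10%
β = (E(R) − R_f) / MRP = (9.56% − 4.7%) / 8.1% = 4.86% / 8.1% = 0.600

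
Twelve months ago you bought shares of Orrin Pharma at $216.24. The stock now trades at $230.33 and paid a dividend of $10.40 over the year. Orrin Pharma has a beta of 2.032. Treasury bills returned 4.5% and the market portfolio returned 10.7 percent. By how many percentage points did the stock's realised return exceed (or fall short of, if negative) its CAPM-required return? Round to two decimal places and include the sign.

Realised HPR = (P1 + D1 − P0) / P0 = (230.33 + 10.40 − 216.24) / 216.24 = 24.49 / 216.24 = 11.3254%
MRP = 10.7% − 4.5% = 6.20%
CAPM required = R_f + β·MRP = 4.5% + 2.032 × 6.2% = 17.0984%
α = realised − required = 11.3254% − 17.0984% = -5.77%

-5.77%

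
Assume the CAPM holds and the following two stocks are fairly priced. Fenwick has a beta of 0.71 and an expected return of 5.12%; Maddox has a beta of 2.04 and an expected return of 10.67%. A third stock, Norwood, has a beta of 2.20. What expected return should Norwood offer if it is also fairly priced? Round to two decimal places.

MRP (SML slope) = (10.67% − 5.12%) / (2.04 − 0.71) = 5.55% / 1.33 = 4.1729%
R_f (intercept) = 5.12% − 0.71 × 4.1729% = 2.1572%
E(R_Norwood) = R_f + β × MRP = 2.1572% + 2.20 × 4.1729% = 11.34%

11.34%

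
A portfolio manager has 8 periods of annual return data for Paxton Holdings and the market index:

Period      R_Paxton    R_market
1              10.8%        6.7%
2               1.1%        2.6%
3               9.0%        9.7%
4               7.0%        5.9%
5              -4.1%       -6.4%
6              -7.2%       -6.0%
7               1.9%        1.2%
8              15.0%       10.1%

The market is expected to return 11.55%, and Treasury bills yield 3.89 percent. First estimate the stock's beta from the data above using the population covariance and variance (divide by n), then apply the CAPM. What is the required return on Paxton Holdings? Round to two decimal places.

Mean R_i = (10.8 + 1.1 + 9.0 + 7.0 − 4.1 − 7.2 + 1.9 + 15.0) / 8 = 4.1875%
Mean R_m = (6.7 + 2.6 + 9.7 + 5.9 − 6.4 − 6.0 + 1.2 + 10.1) / 8 = 2.9750%
Σ(R_i − R̄_i)(R_m − R̄_m) = 327.3775  ⇒  Cov = 327.3775 / 8 = 40.9222
Σ(R_m − R̄_m)² = 290.1550  ⇒  Var(R_m) = 290.1550 / 8 = 36.2694
β = Cov / Var(R_m) = 40.9222 / 36.2694 = 1.1283
MRP = 11.55% − 3.89% = 7.66%
E(R) = R_f + β × MRP = 3.89% + 1.1283 × 7.66% = 12.53%

12.53%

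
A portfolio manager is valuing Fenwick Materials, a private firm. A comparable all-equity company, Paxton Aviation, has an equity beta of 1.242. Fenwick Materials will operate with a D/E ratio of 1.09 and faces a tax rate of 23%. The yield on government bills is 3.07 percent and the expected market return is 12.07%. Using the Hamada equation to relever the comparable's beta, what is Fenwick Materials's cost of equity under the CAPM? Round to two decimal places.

β_L = β_U × [1 + (1 − t)(D/E)] = 1.242 × [1 + (1 − 0.23) × 1.09]
    = 1.242 × [1 + 0.77 × 1.09] = 1.242 × 1.8393 = 2.2844
MRP = 12.07% − 3.07% = 9.00%
E(R) = R_f + β_L × MRP = 3.07% + 2.2844 × 9.00% = 23.63%

23.63%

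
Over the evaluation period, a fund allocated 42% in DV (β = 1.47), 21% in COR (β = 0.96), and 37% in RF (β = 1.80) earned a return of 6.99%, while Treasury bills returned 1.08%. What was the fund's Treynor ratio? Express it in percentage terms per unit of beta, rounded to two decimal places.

3.98%

β_P = 0.42×1.47 + 0.21×0.96 + 0.37×1.80 = 1.4850
Treynor = (R_P − R_f) / β_P = (6.99% − 1.08%) / 1.4850 = 5.91% / 1.4850 = 3.98%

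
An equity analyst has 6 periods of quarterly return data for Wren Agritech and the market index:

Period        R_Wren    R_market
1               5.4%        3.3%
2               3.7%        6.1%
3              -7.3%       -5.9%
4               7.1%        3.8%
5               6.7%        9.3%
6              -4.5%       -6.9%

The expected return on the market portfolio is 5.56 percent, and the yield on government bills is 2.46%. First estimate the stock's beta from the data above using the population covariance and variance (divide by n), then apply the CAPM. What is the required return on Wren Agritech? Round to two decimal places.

Mean R_i = (5.4 + 3.7 − 7.3 + 7.1 + 6.7 − 4.5) / 6 = 1.8500%
Mean R_m = (3.3 + 6.1 − 5.9 + 3.8 + 9.3 − 6.9) / 6 = 1.6167%
Σ(R_i − R̄_i)(R_m − R̄_m) = 185.8550  ⇒  Cov = 185.8550 / 6 = 30.9758
Σ(R_m − R̄_m)² = 215.7683  ⇒  Var(R_m) = 215.7683 / 6 = 35.9614
β = Cov / Var(R_m) = 30.9758 / 35.9614 = 0.8614
MRP = 5.56% − 2.46% = 3.10%
E(R) = R_f + β × MRP = 2.46% + 0.8614 × 3.10% = 5.13%

5.13%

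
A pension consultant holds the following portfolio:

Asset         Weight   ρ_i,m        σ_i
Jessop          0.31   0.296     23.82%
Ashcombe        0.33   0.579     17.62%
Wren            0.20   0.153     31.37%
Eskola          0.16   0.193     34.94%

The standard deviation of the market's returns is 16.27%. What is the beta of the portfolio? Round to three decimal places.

β_Jessop = 0.296 × 23.82% / 16.27% = 0.4334
β_Ashcombe = 0.579 × 17.62% / 16.27% = 0.6270
β_Wren = 0.153 × 31.37% / 16.27% = 0.2950
β_Eskola = 0.193 × 34.94% / 16.27% = 0.4145
β_P = Σ w_i β_i = 0.31×0.4334 + 0.33×0.6270 + 0.20×0.2950 + 0.16×0.4145 = 0.4666

0.467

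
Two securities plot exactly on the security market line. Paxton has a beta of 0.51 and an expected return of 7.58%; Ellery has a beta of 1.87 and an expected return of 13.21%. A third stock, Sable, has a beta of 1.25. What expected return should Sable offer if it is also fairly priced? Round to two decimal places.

MRP (SML slope) = (13.21% − 7.58%) / (1.87 − 0.51) = 5.63% / 1.36 = 4.1397%
R_f (intercept) = 7.58% − 0.51 × 4.1397% = 5.4688%
E(R_Sable) = R_f + β × MRP = 5.4688% + 1.25 × 4.1397% = 10.64%

10.64%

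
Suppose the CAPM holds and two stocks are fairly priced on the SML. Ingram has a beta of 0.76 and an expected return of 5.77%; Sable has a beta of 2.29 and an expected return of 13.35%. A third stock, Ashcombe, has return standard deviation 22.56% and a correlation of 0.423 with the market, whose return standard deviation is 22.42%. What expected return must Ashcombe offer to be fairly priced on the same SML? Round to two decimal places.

4.11%

MRP = (13.35% − 5.77%) / (2.29 − 0.76) = 4.9542%
R_f = 5.77% − 0.76 × 4.9542% = 2.0048%
β_Ashcombe = ρ·σ_i/σ_m = 0.423 × 22.56 / 22.42 = 0.4256
E(R_Ashcombe) = R_f + β × MRP = 2.0048% + 0.4256 × 4.9542% = 4.11%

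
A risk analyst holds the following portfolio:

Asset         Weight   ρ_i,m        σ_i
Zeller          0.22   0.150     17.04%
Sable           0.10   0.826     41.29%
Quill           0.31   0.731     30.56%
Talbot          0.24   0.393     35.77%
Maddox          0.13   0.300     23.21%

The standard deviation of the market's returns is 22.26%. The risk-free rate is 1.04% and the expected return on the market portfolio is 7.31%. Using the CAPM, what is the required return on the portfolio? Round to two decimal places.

β_Zeller = 0.150 × 17.04% / 22.26% = 0.1148
β_Sable = 0.826 × 41.29% / 22.26% = 1.5321
β_Quill = 0.731 × 30.56% / 22.26% = 1.0036
β_Talbot = 0.393 × 35.77% / 22.26% = 0.6315
β_Maddox = 0.300 × 23.21% / 22.26% = 0.3128
β_P = Σ w_i β_i = 0.22×0.1148 + 0.10×1.5321 + 0.31×1.0036 + 0.24×0.6315 + 0.13×0.3128 = 0.6818
MRP = 7.31% − 1.04% = 6.27%
E(R_P) = R_f + β_P × MRP = 1.04% + 0.6818 × 6.27% = 5.31%

5.31%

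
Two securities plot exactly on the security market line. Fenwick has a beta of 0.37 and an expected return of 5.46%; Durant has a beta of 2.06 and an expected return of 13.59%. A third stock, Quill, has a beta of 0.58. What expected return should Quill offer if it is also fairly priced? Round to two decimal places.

MRP (SML slope) = (13.59% − 5.46%) / (2.06 − 0.37) = 8.13% / 1.69 = 4.8107%
R_f (intercept) = 5.46% − 0.37 × 4.8107% = 3.6800%
E(R_Quill) = R_f + β × MRP = 3.6800% + 0.58 × 4.8107% = 6.47%

6.47%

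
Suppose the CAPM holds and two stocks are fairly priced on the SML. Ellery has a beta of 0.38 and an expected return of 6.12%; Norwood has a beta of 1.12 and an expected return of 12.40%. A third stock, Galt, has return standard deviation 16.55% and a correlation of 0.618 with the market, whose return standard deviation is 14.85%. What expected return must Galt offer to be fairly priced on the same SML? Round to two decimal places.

MRP = (12.40% − 6.12%) / (1.12 − 0.38) = 8.4865%
R_f = 6.12% − 0.38 × 8.4865% = 2.8951%
β_Galt = ρ·σ_i/σ_m = 0.618 × 16.55 / 14.85 = 0.6887
E(R_Galt) = R_f + β × MRP = 2.8951% + 0.6887 × 8.4865% = 8.74%

8.74%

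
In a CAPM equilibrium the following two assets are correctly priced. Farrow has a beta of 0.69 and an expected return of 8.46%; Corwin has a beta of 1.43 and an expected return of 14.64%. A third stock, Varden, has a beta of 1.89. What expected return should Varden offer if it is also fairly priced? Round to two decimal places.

MRP (SML slope) = (14.64% − 8.46%) / (1.43 − 0.69) = 6.18% / 0.74 = 8.3514%
R_f (intercept) = 8.46% − 0.69 × 8.3514% = 2.6975%
E(R_Varden) = R_f + β × MRP = 2.6975% + 1.89 × 8.3514% = 18.48%

18.48%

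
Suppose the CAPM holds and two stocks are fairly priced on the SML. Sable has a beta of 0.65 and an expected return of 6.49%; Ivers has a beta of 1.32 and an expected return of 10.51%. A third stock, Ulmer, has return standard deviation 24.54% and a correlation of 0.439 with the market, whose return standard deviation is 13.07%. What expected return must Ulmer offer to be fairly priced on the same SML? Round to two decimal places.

MRP = (10.51% − 6.49%) / (1.32 − 0.65) = 6.0000%
R_f = 6.49% − 0.65 × 6.0000% = 2.5900%
β_Ulmer = ρ·σ_i/σ_m = 0.439 × 24.54 / 13.07 = 0.8243
E(R_Ulmer) = R_f + β × MRP = 2.5900% + 0.8243 × 6.0000% = 7.54%

7.54%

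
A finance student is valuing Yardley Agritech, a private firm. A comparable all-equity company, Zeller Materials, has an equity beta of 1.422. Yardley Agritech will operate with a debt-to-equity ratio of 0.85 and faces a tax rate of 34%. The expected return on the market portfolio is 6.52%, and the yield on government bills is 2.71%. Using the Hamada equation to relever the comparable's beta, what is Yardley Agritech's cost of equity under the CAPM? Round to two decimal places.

β_L = β_U × [1 + (1 − t)(D/E)] = 1.422 × [1 + (1 − 0.34) × 0.85]
    = 1.422 × [1 + 0.66 × 0.85] = 1.422 × 1.5610 = 2.2197
MRP = 6.52% − 2.71% = 3.81%
E(R) = R_f + β_L × MRP = 2.71% + 2.2197 × 3.81% = 11.17%

11.17%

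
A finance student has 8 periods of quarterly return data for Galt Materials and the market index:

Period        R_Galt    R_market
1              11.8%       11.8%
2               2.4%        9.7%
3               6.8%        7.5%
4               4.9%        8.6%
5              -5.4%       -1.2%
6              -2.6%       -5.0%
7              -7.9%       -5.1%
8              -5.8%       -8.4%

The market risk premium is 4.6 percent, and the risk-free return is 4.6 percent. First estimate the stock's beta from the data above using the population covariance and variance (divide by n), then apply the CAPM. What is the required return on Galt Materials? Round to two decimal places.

Mean R_i = (11.8 + 2.4 + 6.8 + 4.9 − 5.4 − 2.6 − 7.9 − 5.8) / 8 = 0.5250%
Mean R_m = (11.8 + 9.7 + 7.5 + 8.6 − 1.2 − 5.0 − 5.1 − 8.4) / 8 = 2.2375%
Σ(R_i − R̄_i)(R_m − R̄_m) = 354.7525  ⇒  Cov = 354.7525 / 8 = 44.3441
Σ(R_m − R̄_m)² = 446.4988  ⇒  Var(R_m) = 446.4988 / 8 = 55.8124
β = Cov / Var(R_m) = 44.3441 / 55.8124 = 0.7945
E(R) = R_f + β × MRP = 4.6% + 0.7945 × 4.6% = 8.25%

8.25%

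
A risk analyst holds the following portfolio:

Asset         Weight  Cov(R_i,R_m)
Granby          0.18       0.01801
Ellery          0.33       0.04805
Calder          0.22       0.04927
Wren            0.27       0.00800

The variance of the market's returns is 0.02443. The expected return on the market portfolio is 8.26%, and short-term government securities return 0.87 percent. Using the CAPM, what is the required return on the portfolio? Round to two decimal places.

10.58%

β_Granby = 0.01801 / 0.02443 = 0.7372
β_Ellery = 0.04805 / 0.02443 = 1.9668
β_Calder = 0.04927 / 0.02443 = 2.0168
β_Wren = 0.00800 / 0.02443 = 0.3275
β_P = Σ w_i β_i = 0.18×0.7372 + 0.33×1.9668 + 0.22×2.0168 + 0.27×0.3275 = 1.3139
MRP = 8.26% − 0.87% = 7.39%
E(R_P) = R_f + β_P × MRP = 0.87% + 1.3139 × 7.39% = 10.58%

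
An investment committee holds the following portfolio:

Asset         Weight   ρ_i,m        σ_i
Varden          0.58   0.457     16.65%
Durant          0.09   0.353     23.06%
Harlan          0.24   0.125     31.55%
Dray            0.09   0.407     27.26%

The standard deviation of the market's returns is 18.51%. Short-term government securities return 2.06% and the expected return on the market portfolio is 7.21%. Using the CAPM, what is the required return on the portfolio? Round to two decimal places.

β_Varden = 0.457 × 16.65% / 18.51% = 0.4111
β_Durant = 0.353 × 23.06% / 18.51% = 0.4398
β_Harlan = 0.125 × 31.55% / 18.51% = 0.2131
β_Dray = 0.407 × 27.26% / 18.51% = 0.5994
β_P = Σ w_i β_i = 0.58×0.4111 + 0.09×0.4398 + 0.24×0.2131 + 0.09×0.5994 = 0.3831
MRP = 7.21% − 2.06% = 5.15%
E(R_P) = R_f + β_P × MRP = 2.06% + 0.3831 × 5.15% = 4.03%

4.03%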